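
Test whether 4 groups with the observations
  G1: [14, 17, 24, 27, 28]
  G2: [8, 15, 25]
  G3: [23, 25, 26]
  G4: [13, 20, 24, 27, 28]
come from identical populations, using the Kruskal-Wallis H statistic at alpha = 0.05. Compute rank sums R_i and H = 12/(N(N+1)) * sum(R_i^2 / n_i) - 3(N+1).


Step 1: Combine all N = 16 observations and assign midranks.
sorted (value, group, rank): (8,G2,1), (13,G4,2), (14,G1,3), (15,G2,4), (17,G1,5), (20,G4,6), (23,G3,7), (24,G1,8.5), (24,G4,8.5), (25,G2,10.5), (25,G3,10.5), (26,G3,12), (27,G1,13.5), (27,G4,13.5), (28,G1,15.5), (28,G4,15.5)
Step 2: Sum ranks within each group.
R_1 = 45.5 (n_1 = 5)
R_2 = 15.5 (n_2 = 3)
R_3 = 29.5 (n_3 = 3)
R_4 = 45.5 (n_4 = 5)
Step 3: H = 12/(N(N+1)) * sum(R_i^2/n_i) - 3(N+1)
     = 12/(16*17) * (45.5^2/5 + 15.5^2/3 + 29.5^2/3 + 45.5^2/5) - 3*17
     = 0.044118 * 1198.27 - 51
     = 1.864706.
Step 4: Ties present; correction factor C = 1 - 24/(16^3 - 16) = 0.994118. Corrected H = 1.864706 / 0.994118 = 1.875740.
Step 5: Under H0, H ~ chi^2(3); p-value = 0.598593.
Step 6: alpha = 0.05. fail to reject H0.

H = 1.8757, df = 3, p = 0.598593, fail to reject H0.


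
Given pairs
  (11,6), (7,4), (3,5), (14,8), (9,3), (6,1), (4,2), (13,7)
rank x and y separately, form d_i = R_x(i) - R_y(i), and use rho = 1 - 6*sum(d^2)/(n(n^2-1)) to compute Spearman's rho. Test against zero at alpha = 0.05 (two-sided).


Step 1: Rank x and y separately (midranks; no ties here).
rank(x): 11->6, 7->4, 3->1, 14->8, 9->5, 6->3, 4->2, 13->7
rank(y): 6->6, 4->4, 5->5, 8->8, 3->3, 1->1, 2->2, 7->7
Step 2: d_i = R_x(i) - R_y(i); compute d_i^2.
  (6-6)^2=0, (4-4)^2=0, (1-5)^2=16, (8-8)^2=0, (5-3)^2=4, (3-1)^2=4, (2-2)^2=0, (7-7)^2=0
sum(d^2) = 24.
Step 3: rho = 1 - 6*24 / (8*(8^2 - 1)) = 1 - 144/504 = 0.714286.
Step 4: Under H0, t = rho * sqrt((n-2)/(1-rho^2)) = 2.5000 ~ t(6).
Step 5: Two-sided p-value from the t-distribution with 6 df = 0.046528.
Step 6: alpha = 0.05. reject H0.

rho = 0.7143, p = 0.046528, reject H0 at alpha = 0.05.


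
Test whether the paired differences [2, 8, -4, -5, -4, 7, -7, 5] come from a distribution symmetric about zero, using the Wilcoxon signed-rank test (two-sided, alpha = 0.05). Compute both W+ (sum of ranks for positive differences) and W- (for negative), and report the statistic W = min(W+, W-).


Step 1: Drop any zero differences (none here) and take |d_i|.
|d| = [2, 8, 4, 5, 4, 7, 7, 5]
Step 2: Midrank |d_i| (ties get averaged ranks).
ranks: |2|->1, |8|->8, |4|->2.5, |5|->4.5, |4|->2.5, |7|->6.5, |7|->6.5, |5|->4.5
Step 3: Attach original signs; sum ranks with positive sign and with negative sign.
W+ = 1 + 8 + 6.5 + 4.5 = 20
W- = 2.5 + 4.5 + 2.5 + 6.5 = 16
(Check: W+ + W- = 36 should equal n(n+1)/2 = 36.)
Step 4: Test statistic W = min(W+, W-) = 16.
Step 5: Ties in |d|, so use the tie-corrected normal approximation.
        E[W] = n(n+1)/4 = 8*9/4 = 18.
        Tie groups: |d|=4 (t=2), |d|=5 (t=2), |d|=7 (t=2); sum(t^3 - t) = 18.
        Var[W] = n(n+1)(2n+1)/24 - sum(t^3-t)/48 = 1224/24 - 18/48 = 50.625.
        z = (W - E[W]) / sqrt(Var[W]) = (16 - 18) / 7.1151 = -0.2811.
        Two-sided p = 2*Phi(z) = 0.778640.
Step 6: alpha = 0.05. fail to reject H0.

W+ = 20, W- = 16, W = min = 16, p = 0.778640, fail to reject H0.


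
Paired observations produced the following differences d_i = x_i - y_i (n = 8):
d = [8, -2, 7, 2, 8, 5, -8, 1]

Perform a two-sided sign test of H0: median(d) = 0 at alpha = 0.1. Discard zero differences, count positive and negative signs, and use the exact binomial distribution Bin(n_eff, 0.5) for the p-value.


Step 1: Discard zero differences. Original n = 8; n_eff = number of nonzero differences = 8.
Nonzero differences (with sign): +8, -2, +7, +2, +8, +5, -8, +1
Step 2: Count signs: positive = 6, negative = 2.
Step 3: Under H0: P(positive) = 0.5, so the number of positives S ~ Bin(8, 0.5).
Step 4: Two-sided exact p-value = sum of Bin(8,0.5) probabilities at or below the observed probability = 0.289062.
Step 5: alpha = 0.1. fail to reject H0.

n_eff = 8, pos = 6, neg = 2, p = 0.289062, fail to reject H0.


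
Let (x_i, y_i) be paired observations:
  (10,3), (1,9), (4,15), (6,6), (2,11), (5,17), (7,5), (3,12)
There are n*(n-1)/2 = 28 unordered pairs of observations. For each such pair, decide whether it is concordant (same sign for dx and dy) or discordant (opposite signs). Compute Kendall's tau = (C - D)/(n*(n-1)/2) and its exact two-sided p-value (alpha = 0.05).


Step 1: Enumerate the 28 unordered pairs (i,j) with i<j and classify each by sign(x_j-x_i) * sign(y_j-y_i).
  (1,2):dx=-9,dy=+6->D; (1,3):dx=-6,dy=+12->D; (1,4):dx=-4,dy=+3->D; (1,5):dx=-8,dy=+8->D
  (1,6):dx=-5,dy=+14->D; (1,7):dx=-3,dy=+2->D; (1,8):dx=-7,dy=+9->D; (2,3):dx=+3,dy=+6->C
  (2,4):dx=+5,dy=-3->D; (2,5):dx=+1,dy=+2->C; (2,6):dx=+4,dy=+8->C; (2,7):dx=+6,dy=-4->D
  (2,8):dx=+2,dy=+3->C; (3,4):dx=+2,dy=-9->D; (3,5):dx=-2,dy=-4->C; (3,6):dx=+1,dy=+2->C
  (3,7):dx=+3,dy=-10->D; (3,8):dx=-1,dy=-3->C; (4,5):dx=-4,dy=+5->D; (4,6):dx=-1,dy=+11->D
  (4,7):dx=+1,dy=-1->D; (4,8):dx=-3,dy=+6->D; (5,6):dx=+3,dy=+6->C; (5,7):dx=+5,dy=-6->D
  (5,8):dx=+1,dy=+1->C; (6,7):dx=+2,dy=-12->D; (6,8):dx=-2,dy=-5->C; (7,8):dx=-4,dy=+7->D
Step 2: C = 10, D = 18, total pairs = 28.
Step 3: tau = (C - D)/(n(n-1)/2) = (10 - 18)/28 = -0.285714.
Step 4: Exact two-sided p-value (enumerate n! = 40320 permutations of y under H0): p = 0.398760.
Step 5: alpha = 0.05. fail to reject H0.

tau_b = -0.2857 (C=10, D=18), p = 0.398760, fail to reject H0.


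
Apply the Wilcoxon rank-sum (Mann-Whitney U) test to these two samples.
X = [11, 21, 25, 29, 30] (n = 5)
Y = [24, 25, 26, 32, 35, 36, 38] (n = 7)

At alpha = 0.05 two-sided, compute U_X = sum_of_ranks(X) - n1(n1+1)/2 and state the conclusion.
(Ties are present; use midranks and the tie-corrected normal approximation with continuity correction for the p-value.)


Step 1: Combine and sort all 12 observations; assign midranks.
sorted (value, group): (11,X), (21,X), (24,Y), (25,X), (25,Y), (26,Y), (29,X), (30,X), (32,Y), (35,Y), (36,Y), (38,Y)
ranks: 11->1, 21->2, 24->3, 25->4.5, 25->4.5, 26->6, 29->7, 30->8, 32->9, 35->10, 36->11, 38->12
Step 2: Rank sum for X: R1 = 1 + 2 + 4.5 + 7 + 8 = 22.5.
Step 3: U_X = R1 - n1(n1+1)/2 = 22.5 - 5*6/2 = 22.5 - 15 = 7.5.
       U_Y = n1*n2 - U_X = 35 - 7.5 = 27.5.
Step 4: Ties are present, so use the tie-corrected normal approximation (with continuity correction) for the p-value.
Step 5: p-value = 0.122225; compare to alpha = 0.05. fail to reject H0.

U_X = 7.5, p = 0.122225, fail to reject H0 at alpha = 0.05.


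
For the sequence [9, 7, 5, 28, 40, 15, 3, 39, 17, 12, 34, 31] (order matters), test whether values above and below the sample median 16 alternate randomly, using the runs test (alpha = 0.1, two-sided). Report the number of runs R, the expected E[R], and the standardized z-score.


Step 1: Compute median = 16; label A = above, B = below.
Labels in order: BBBAABBAABAA  (n_A = 6, n_B = 6)
Step 2: Count runs R = 6.
Step 3: Under H0 (random ordering), E[R] = 2*n_A*n_B/(n_A+n_B) + 1 = 2*6*6/12 + 1 = 7.0000.
        Var[R] = 2*n_A*n_B*(2*n_A*n_B - n_A - n_B) / ((n_A+n_B)^2 * (n_A+n_B-1)) = 4320/1584 = 2.7273.
        SD[R] = 1.6514.
Step 4: Continuity-corrected z = (R + 0.5 - E[R]) / SD[R] = (6 + 0.5 - 7.0000) / 1.6514 = -0.3028.
Step 5: Two-sided p-value via normal approximation = 2*(1 - Phi(|z|)) = 0.762069.
Step 6: alpha = 0.1. fail to reject H0.

R = 6, z = -0.3028, p = 0.762069, fail to reject H0.


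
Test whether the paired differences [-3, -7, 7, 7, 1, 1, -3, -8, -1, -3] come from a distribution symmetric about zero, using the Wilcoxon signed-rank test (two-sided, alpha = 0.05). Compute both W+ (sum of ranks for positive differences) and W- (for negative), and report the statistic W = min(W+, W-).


Step 1: Drop any zero differences (none here) and take |d_i|.
|d| = [3, 7, 7, 7, 1, 1, 3, 8, 1, 3]
Step 2: Midrank |d_i| (ties get averaged ranks).
ranks: |3|->5, |7|->8, |7|->8, |7|->8, |1|->2, |1|->2, |3|->5, |8|->10, |1|->2, |3|->5
Step 3: Attach original signs; sum ranks with positive sign and with negative sign.
W+ = 8 + 8 + 2 + 2 = 20
W- = 5 + 8 + 5 + 10 + 2 + 5 = 35
(Check: W+ + W- = 55 should equal n(n+1)/2 = 55.)
Step 4: Test statistic W = min(W+, W-) = 20.
Step 5: Ties in |d|, so use the tie-corrected normal approximation.
        E[W] = n(n+1)/4 = 10*11/4 = 27.5.
        Tie groups: |d|=1 (t=3), |d|=3 (t=3), |d|=7 (t=3); sum(t^3 - t) = 72.
        Var[W] = n(n+1)(2n+1)/24 - sum(t^3-t)/48 = 2310/24 - 72/48 = 94.75.
        z = (W - E[W]) / sqrt(Var[W]) = (20 - 27.5) / 9.7340 = -0.7705.
        Two-sided p = 2*Phi(z) = 0.441004.
Step 6: alpha = 0.05. fail to reject H0.

W+ = 20, W- = 35, W = min = 20, p = 0.441004, fail to reject H0.


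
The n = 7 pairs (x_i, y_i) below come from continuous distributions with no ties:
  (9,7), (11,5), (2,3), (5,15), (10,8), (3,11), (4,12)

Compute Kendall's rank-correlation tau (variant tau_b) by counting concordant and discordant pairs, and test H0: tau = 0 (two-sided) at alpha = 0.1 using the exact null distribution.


Step 1: Enumerate the 21 unordered pairs (i,j) with i<j and classify each by sign(x_j-x_i) * sign(y_j-y_i).
  (1,2):dx=+2,dy=-2->D; (1,3):dx=-7,dy=-4->C; (1,4):dx=-4,dy=+8->D; (1,5):dx=+1,dy=+1->C
  (1,6):dx=-6,dy=+4->D; (1,7):dx=-5,dy=+5->D; (2,3):dx=-9,dy=-2->C; (2,4):dx=-6,dy=+10->D
  (2,5):dx=-1,dy=+3->D; (2,6):dx=-8,dy=+6->D; (2,7):dx=-7,dy=+7->D; (3,4):dx=+3,dy=+12->C
  (3,5):dx=+8,dy=+5->C; (3,6):dx=+1,dy=+8->C; (3,7):dx=+2,dy=+9->C; (4,5):dx=+5,dy=-7->D
  (4,6):dx=-2,dy=-4->C; (4,7):dx=-1,dy=-3->C; (5,6):dx=-7,dy=+3->D; (5,7):dx=-6,dy=+4->D
  (6,7):dx=+1,dy=+1->C
Step 2: C = 10, D = 11, total pairs = 21.
Step 3: tau = (C - D)/(n(n-1)/2) = (10 - 11)/21 = -0.047619.
Step 4: Exact two-sided p-value (enumerate n! = 5040 permutations of y under H0): p = 1.000000.
Step 5: alpha = 0.1. fail to reject H0.

tau_b = -0.0476 (C=10, D=11), p = 1.000000, fail to reject H0.


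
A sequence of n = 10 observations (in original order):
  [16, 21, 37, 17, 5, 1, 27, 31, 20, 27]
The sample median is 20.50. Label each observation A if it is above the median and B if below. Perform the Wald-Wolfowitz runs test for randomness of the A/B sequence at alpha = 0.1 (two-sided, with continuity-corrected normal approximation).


Step 1: Compute median = 20.50; label A = above, B = below.
Labels in order: BAABBBAABA  (n_A = 5, n_B = 5)
Step 2: Count runs R = 6.
Step 3: Under H0 (random ordering), E[R] = 2*n_A*n_B/(n_A+n_B) + 1 = 2*5*5/10 + 1 = 6.0000.
        Var[R] = 2*n_A*n_B*(2*n_A*n_B - n_A - n_B) / ((n_A+n_B)^2 * (n_A+n_B-1)) = 2000/900 = 2.2222.
        SD[R] = 1.4907.
Step 4: R = E[R], so z = 0 with no continuity correction.
Step 5: Two-sided p-value via normal approximation = 2*(1 - Phi(|z|)) = 1.000000.
Step 6: alpha = 0.1. fail to reject H0.

R = 6, z = 0.0000, p = 1.000000, fail to reject H0.


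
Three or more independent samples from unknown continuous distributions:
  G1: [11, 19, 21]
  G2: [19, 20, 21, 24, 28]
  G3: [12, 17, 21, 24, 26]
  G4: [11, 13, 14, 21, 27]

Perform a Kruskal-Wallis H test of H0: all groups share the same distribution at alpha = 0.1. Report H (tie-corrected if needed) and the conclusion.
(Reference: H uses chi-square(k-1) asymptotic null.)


Step 1: Combine all N = 18 observations and assign midranks.
sorted (value, group, rank): (11,G1,1.5), (11,G4,1.5), (12,G3,3), (13,G4,4), (14,G4,5), (17,G3,6), (19,G1,7.5), (19,G2,7.5), (20,G2,9), (21,G1,11.5), (21,G2,11.5), (21,G3,11.5), (21,G4,11.5), (24,G2,14.5), (24,G3,14.5), (26,G3,16), (27,G4,17), (28,G2,18)
Step 2: Sum ranks within each group.
R_1 = 20.5 (n_1 = 3)
R_2 = 60.5 (n_2 = 5)
R_3 = 51 (n_3 = 5)
R_4 = 39 (n_4 = 5)
Step 3: H = 12/(N(N+1)) * sum(R_i^2/n_i) - 3(N+1)
     = 12/(18*19) * (20.5^2/3 + 60.5^2/5 + 51^2/5 + 39^2/5) - 3*19
     = 0.035088 * 1696.53 - 57
     = 2.527485.
Step 4: Ties present; correction factor C = 1 - 78/(18^3 - 18) = 0.986584. Corrected H = 2.527485 / 0.986584 = 2.561855.
Step 5: Under H0, H ~ chi^2(3); p-value = 0.464216.
Step 6: alpha = 0.1. fail to reject H0.

H = 2.5619, df = 3, p = 0.464216, fail to reject H0.


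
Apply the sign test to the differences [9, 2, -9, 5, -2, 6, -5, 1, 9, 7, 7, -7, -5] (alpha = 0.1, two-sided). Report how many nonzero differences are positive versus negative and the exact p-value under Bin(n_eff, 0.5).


Step 1: Discard zero differences. Original n = 13; n_eff = number of nonzero differences = 13.
Nonzero differences (with sign): +9, +2, -9, +5, -2, +6, -5, +1, +9, +7, +7, -7, -5
Step 2: Count signs: positive = 8, negative = 5.
Step 3: Under H0: P(positive) = 0.5, so the number of positives S ~ Bin(13, 0.5).
Step 4: Two-sided exact p-value = sum of Bin(13,0.5) probabilities at or below the observed probability = 0.581055.
Step 5: alpha = 0.1. fail to reject H0.

n_eff = 13, pos = 8, neg = 5, p = 0.581055, fail to reject H0.


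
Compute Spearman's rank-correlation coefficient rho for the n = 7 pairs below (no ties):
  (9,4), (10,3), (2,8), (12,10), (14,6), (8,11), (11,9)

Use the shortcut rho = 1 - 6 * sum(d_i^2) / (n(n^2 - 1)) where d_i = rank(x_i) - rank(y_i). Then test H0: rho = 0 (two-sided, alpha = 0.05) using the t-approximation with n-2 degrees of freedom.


Step 1: Rank x and y separately (midranks; no ties here).
rank(x): 9->3, 10->4, 2->1, 12->6, 14->7, 8->2, 11->5
rank(y): 4->2, 3->1, 8->4, 10->6, 6->3, 11->7, 9->5
Step 2: d_i = R_x(i) - R_y(i); compute d_i^2.
  (3-2)^2=1, (4-1)^2=9, (1-4)^2=9, (6-6)^2=0, (7-3)^2=16, (2-7)^2=25, (5-5)^2=0
sum(d^2) = 60.
Step 3: rho = 1 - 6*60 / (7*(7^2 - 1)) = 1 - 360/336 = -0.071429.
Step 4: Under H0, t = rho * sqrt((n-2)/(1-rho^2)) = -0.1601 ~ t(5).
Step 5: Two-sided p-value from the t-distribution with 5 df = 0.879048.
Step 6: alpha = 0.05. fail to reject H0.

rho = -0.0714, p = 0.879048, fail to reject H0 at alpha = 0.05.


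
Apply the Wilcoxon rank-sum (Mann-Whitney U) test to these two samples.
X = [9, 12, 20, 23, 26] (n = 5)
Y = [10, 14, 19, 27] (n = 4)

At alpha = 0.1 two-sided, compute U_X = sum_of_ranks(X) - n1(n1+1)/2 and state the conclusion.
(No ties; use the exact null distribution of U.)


Step 1: Combine and sort all 9 observations; assign midranks.
sorted (value, group): (9,X), (10,Y), (12,X), (14,Y), (19,Y), (20,X), (23,X), (26,X), (27,Y)
ranks: 9->1, 10->2, 12->3, 14->4, 19->5, 20->6, 23->7, 26->8, 27->9
Step 2: Rank sum for X: R1 = 1 + 3 + 6 + 7 + 8 = 25.
Step 3: U_X = R1 - n1(n1+1)/2 = 25 - 5*6/2 = 25 - 15 = 10.
       U_Y = n1*n2 - U_X = 20 - 10 = 10.
Step 4: No ties, so the exact null distribution of U (based on enumerating the C(9,5) = 126 equally likely rank assignments) gives the two-sided p-value.
Step 5: p-value = 1.000000; compare to alpha = 0.1. fail to reject H0.

U_X = 10, p = 1.000000, fail to reject H0 at alpha = 0.1.


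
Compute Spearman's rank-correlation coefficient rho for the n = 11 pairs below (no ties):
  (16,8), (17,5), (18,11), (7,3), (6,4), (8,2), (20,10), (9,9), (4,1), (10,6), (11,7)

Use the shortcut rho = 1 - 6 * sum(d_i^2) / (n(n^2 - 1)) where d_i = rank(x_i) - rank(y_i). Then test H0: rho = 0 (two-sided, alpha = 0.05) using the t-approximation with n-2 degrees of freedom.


Step 1: Rank x and y separately (midranks; no ties here).
rank(x): 16->8, 17->9, 18->10, 7->3, 6->2, 8->4, 20->11, 9->5, 4->1, 10->6, 11->7
rank(y): 8->8, 5->5, 11->11, 3->3, 4->4, 2->2, 10->10, 9->9, 1->1, 6->6, 7->7
Step 2: d_i = R_x(i) - R_y(i); compute d_i^2.
  (8-8)^2=0, (9-5)^2=16, (10-11)^2=1, (3-3)^2=0, (2-4)^2=4, (4-2)^2=4, (11-10)^2=1, (5-9)^2=16, (1-1)^2=0, (6-6)^2=0, (7-7)^2=0
sum(d^2) = 42.
Step 3: rho = 1 - 6*42 / (11*(11^2 - 1)) = 1 - 252/1320 = 0.809091.
Step 4: Under H0, t = rho * sqrt((n-2)/(1-rho^2)) = 4.1302 ~ t(9).
Step 5: Two-sided p-value from the t-distribution with 9 df = 0.002559.
Step 6: alpha = 0.05. reject H0.

rho = 0.8091, p = 0.002559, reject H0 at alpha = 0.05.


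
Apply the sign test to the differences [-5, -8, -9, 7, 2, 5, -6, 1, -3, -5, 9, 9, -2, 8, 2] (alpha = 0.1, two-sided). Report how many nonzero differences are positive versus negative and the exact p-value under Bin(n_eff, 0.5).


Step 1: Discard zero differences. Original n = 15; n_eff = number of nonzero differences = 15.
Nonzero differences (with sign): -5, -8, -9, +7, +2, +5, -6, +1, -3, -5, +9, +9, -2, +8, +2
Step 2: Count signs: positive = 8, negative = 7.
Step 3: Under H0: P(positive) = 0.5, so the number of positives S ~ Bin(15, 0.5).
Step 4: Two-sided exact p-value = sum of Bin(15,0.5) probabilities at or below the observed probability = 1.000000.
Step 5: alpha = 0.1. fail to reject H0.

n_eff = 15, pos = 8, neg = 7, p = 1.000000, fail to reject H0.


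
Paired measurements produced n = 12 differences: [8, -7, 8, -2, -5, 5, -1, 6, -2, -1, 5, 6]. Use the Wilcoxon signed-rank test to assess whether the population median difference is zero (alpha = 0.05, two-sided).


Step 1: Drop any zero differences (none here) and take |d_i|.
|d| = [8, 7, 8, 2, 5, 5, 1, 6, 2, 1, 5, 6]
Step 2: Midrank |d_i| (ties get averaged ranks).
ranks: |8|->11.5, |7|->10, |8|->11.5, |2|->3.5, |5|->6, |5|->6, |1|->1.5, |6|->8.5, |2|->3.5, |1|->1.5, |5|->6, |6|->8.5
Step 3: Attach original signs; sum ranks with positive sign and with negative sign.
W+ = 11.5 + 11.5 + 6 + 8.5 + 6 + 8.5 = 52
W- = 10 + 3.5 + 6 + 1.5 + 3.5 + 1.5 = 26
(Check: W+ + W- = 78 should equal n(n+1)/2 = 78.)
Step 4: Test statistic W = min(W+, W-) = 26.
Step 5: Ties in |d|, so use the tie-corrected normal approximation.
        E[W] = n(n+1)/4 = 12*13/4 = 39.
        Tie groups: |d|=1 (t=2), |d|=2 (t=2), |d|=5 (t=3), |d|=6 (t=2), |d|=8 (t=2); sum(t^3 - t) = 48.
        Var[W] = n(n+1)(2n+1)/24 - sum(t^3-t)/48 = 3900/24 - 48/48 = 161.5.
        z = (W - E[W]) / sqrt(Var[W]) = (26 - 39) / 12.7083 = -1.0230.
        Two-sided p = 2*Phi(z) = 0.306328.
Step 6: alpha = 0.05. fail to reject H0.

W+ = 52, W- = 26, W = min = 26, p = 0.306328, fail to reject H0.


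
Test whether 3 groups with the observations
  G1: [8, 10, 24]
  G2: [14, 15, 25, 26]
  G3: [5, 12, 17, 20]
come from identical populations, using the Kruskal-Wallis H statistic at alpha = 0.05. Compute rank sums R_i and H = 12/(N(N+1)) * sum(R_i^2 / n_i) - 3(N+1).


Step 1: Combine all N = 11 observations and assign midranks.
sorted (value, group, rank): (5,G3,1), (8,G1,2), (10,G1,3), (12,G3,4), (14,G2,5), (15,G2,6), (17,G3,7), (20,G3,8), (24,G1,9), (25,G2,10), (26,G2,11)
Step 2: Sum ranks within each group.
R_1 = 14 (n_1 = 3)
R_2 = 32 (n_2 = 4)
R_3 = 20 (n_3 = 4)
Step 3: H = 12/(N(N+1)) * sum(R_i^2/n_i) - 3(N+1)
     = 12/(11*12) * (14^2/3 + 32^2/4 + 20^2/4) - 3*12
     = 0.090909 * 421.333 - 36
     = 2.303030.
Step 4: No ties, so H is used without correction.
Step 5: Under H0, H ~ chi^2(2); p-value = 0.316157.
Step 6: alpha = 0.05. fail to reject H0.

H = 2.3030, df = 2, p = 0.316157, fail to reject H0.


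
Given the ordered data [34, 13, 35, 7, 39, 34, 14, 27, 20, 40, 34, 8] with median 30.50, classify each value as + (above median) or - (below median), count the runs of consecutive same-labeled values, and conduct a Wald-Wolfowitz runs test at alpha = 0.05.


Step 1: Compute median = 30.50; label A = above, B = below.
Labels in order: ABABAABBBAAB  (n_A = 6, n_B = 6)
Step 2: Count runs R = 8.
Step 3: Under H0 (random ordering), E[R] = 2*n_A*n_B/(n_A+n_B) + 1 = 2*6*6/12 + 1 = 7.0000.
        Var[R] = 2*n_A*n_B*(2*n_A*n_B - n_A - n_B) / ((n_A+n_B)^2 * (n_A+n_B-1)) = 4320/1584 = 2.7273.
        SD[R] = 1.6514.
Step 4: Continuity-corrected z = (R - 0.5 - E[R]) / SD[R] = (8 - 0.5 - 7.0000) / 1.6514 = 0.3028.
Step 5: Two-sided p-value via normal approximation = 2*(1 - Phi(|z|)) = 0.762069.
Step 6: alpha = 0.05. fail to reject H0.

R = 8, z = 0.3028, p = 0.762069, fail to reject H0.


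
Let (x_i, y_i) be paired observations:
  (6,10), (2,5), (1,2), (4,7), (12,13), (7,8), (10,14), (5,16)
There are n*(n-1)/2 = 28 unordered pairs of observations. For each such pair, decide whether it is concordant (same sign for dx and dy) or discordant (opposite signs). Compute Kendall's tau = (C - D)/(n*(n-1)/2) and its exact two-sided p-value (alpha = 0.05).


Step 1: Enumerate the 28 unordered pairs (i,j) with i<j and classify each by sign(x_j-x_i) * sign(y_j-y_i).
  (1,2):dx=-4,dy=-5->C; (1,3):dx=-5,dy=-8->C; (1,4):dx=-2,dy=-3->C; (1,5):dx=+6,dy=+3->C
  (1,6):dx=+1,dy=-2->D; (1,7):dx=+4,dy=+4->C; (1,8):dx=-1,dy=+6->D; (2,3):dx=-1,dy=-3->C
  (2,4):dx=+2,dy=+2->C; (2,5):dx=+10,dy=+8->C; (2,6):dx=+5,dy=+3->C; (2,7):dx=+8,dy=+9->C
  (2,8):dx=+3,dy=+11->C; (3,4):dx=+3,dy=+5->C; (3,5):dx=+11,dy=+11->C; (3,6):dx=+6,dy=+6->C
  (3,7):dx=+9,dy=+12->C; (3,8):dx=+4,dy=+14->C; (4,5):dx=+8,dy=+6->C; (4,6):dx=+3,dy=+1->C
  (4,7):dx=+6,dy=+7->C; (4,8):dx=+1,dy=+9->C; (5,6):dx=-5,dy=-5->C; (5,7):dx=-2,dy=+1->D
  (5,8):dx=-7,dy=+3->D; (6,7):dx=+3,dy=+6->C; (6,8):dx=-2,dy=+8->D; (7,8):dx=-5,dy=+2->D
Step 2: C = 22, D = 6, total pairs = 28.
Step 3: tau = (C - D)/(n(n-1)/2) = (22 - 6)/28 = 0.571429.
Step 4: Exact two-sided p-value (enumerate n! = 40320 permutations of y under H0): p = 0.061012.
Step 5: alpha = 0.05. fail to reject H0.

tau_b = 0.5714 (C=22, D=6), p = 0.061012, fail to reject H0.


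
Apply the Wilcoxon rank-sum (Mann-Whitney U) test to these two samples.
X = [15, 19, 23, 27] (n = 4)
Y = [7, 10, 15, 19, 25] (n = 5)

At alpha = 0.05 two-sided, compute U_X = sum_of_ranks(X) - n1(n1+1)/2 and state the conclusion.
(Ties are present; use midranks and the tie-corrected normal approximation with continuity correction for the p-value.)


Step 1: Combine and sort all 9 observations; assign midranks.
sorted (value, group): (7,Y), (10,Y), (15,X), (15,Y), (19,X), (19,Y), (23,X), (25,Y), (27,X)
ranks: 7->1, 10->2, 15->3.5, 15->3.5, 19->5.5, 19->5.5, 23->7, 25->8, 27->9
Step 2: Rank sum for X: R1 = 3.5 + 5.5 + 7 + 9 = 25.
Step 3: U_X = R1 - n1(n1+1)/2 = 25 - 4*5/2 = 25 - 10 = 15.
       U_Y = n1*n2 - U_X = 20 - 15 = 5.
Step 4: Ties are present, so use the tie-corrected normal approximation (with continuity correction) for the p-value.
Step 5: p-value = 0.266322; compare to alpha = 0.05. fail to reject H0.

U_X = 15, p = 0.266322, fail to reject H0 at alpha = 0.05.


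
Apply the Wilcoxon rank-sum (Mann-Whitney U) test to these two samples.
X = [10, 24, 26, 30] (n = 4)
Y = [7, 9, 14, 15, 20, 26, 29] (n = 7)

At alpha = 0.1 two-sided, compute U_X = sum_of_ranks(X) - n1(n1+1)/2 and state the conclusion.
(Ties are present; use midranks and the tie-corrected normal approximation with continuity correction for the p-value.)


Step 1: Combine and sort all 11 observations; assign midranks.
sorted (value, group): (7,Y), (9,Y), (10,X), (14,Y), (15,Y), (20,Y), (24,X), (26,X), (26,Y), (29,Y), (30,X)
ranks: 7->1, 9->2, 10->3, 14->4, 15->5, 20->6, 24->7, 26->8.5, 26->8.5, 29->10, 30->11
Step 2: Rank sum for X: R1 = 3 + 7 + 8.5 + 11 = 29.5.
Step 3: U_X = R1 - n1(n1+1)/2 = 29.5 - 4*5/2 = 29.5 - 10 = 19.5.
       U_Y = n1*n2 - U_X = 28 - 19.5 = 8.5.
Step 4: Ties are present, so use the tie-corrected normal approximation (with continuity correction) for the p-value.
Step 5: p-value = 0.343605; compare to alpha = 0.1. fail to reject H0.

U_X = 19.5, p = 0.343605, fail to reject H0 at alpha = 0.1.


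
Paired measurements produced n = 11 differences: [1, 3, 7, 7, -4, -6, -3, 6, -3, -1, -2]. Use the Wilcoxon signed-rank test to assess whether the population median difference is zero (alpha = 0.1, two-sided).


Step 1: Drop any zero differences (none here) and take |d_i|.
|d| = [1, 3, 7, 7, 4, 6, 3, 6, 3, 1, 2]
Step 2: Midrank |d_i| (ties get averaged ranks).
ranks: |1|->1.5, |3|->5, |7|->10.5, |7|->10.5, |4|->7, |6|->8.5, |3|->5, |6|->8.5, |3|->5, |1|->1.5, |2|->3
Step 3: Attach original signs; sum ranks with positive sign and with negative sign.
W+ = 1.5 + 5 + 10.5 + 10.5 + 8.5 = 36
W- = 7 + 8.5 + 5 + 5 + 1.5 + 3 = 30
(Check: W+ + W- = 66 should equal n(n+1)/2 = 66.)
Step 4: Test statistic W = min(W+, W-) = 30.
Step 5: Ties in |d|, so use the tie-corrected normal approximation.
        E[W] = n(n+1)/4 = 11*12/4 = 33.
        Tie groups: |d|=1 (t=2), |d|=3 (t=3), |d|=6 (t=2), |d|=7 (t=2); sum(t^3 - t) = 42.
        Var[W] = n(n+1)(2n+1)/24 - sum(t^3-t)/48 = 3036/24 - 42/48 = 125.625.
        z = (W - E[W]) / sqrt(Var[W]) = (30 - 33) / 11.2083 = -0.2677.
        Two-sided p = 2*Phi(z) = 0.788961.
Step 6: alpha = 0.1. fail to reject H0.

W+ = 36, W- = 30, W = min = 30, p = 0.788961, fail to reject H0.


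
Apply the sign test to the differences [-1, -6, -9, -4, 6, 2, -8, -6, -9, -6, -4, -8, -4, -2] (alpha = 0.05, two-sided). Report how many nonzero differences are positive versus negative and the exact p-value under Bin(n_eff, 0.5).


Step 1: Discard zero differences. Original n = 14; n_eff = number of nonzero differences = 14.
Nonzero differences (with sign): -1, -6, -9, -4, +6, +2, -8, -6, -9, -6, -4, -8, -4, -2
Step 2: Count signs: positive = 2, negative = 12.
Step 3: Under H0: P(positive) = 0.5, so the number of positives S ~ Bin(14, 0.5).
Step 4: Two-sided exact p-value = sum of Bin(14,0.5) probabilities at or below the observed probability = 0.012939.
Step 5: alpha = 0.05. reject H0.

n_eff = 14, pos = 2, neg = 12, p = 0.012939, reject H0.


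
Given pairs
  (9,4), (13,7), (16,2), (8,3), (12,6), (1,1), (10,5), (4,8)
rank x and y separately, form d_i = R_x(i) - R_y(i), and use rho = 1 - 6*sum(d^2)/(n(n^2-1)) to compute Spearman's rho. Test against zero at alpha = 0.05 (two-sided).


Step 1: Rank x and y separately (midranks; no ties here).
rank(x): 9->4, 13->7, 16->8, 8->3, 12->6, 1->1, 10->5, 4->2
rank(y): 4->4, 7->7, 2->2, 3->3, 6->6, 1->1, 5->5, 8->8
Step 2: d_i = R_x(i) - R_y(i); compute d_i^2.
  (4-4)^2=0, (7-7)^2=0, (8-2)^2=36, (3-3)^2=0, (6-6)^2=0, (1-1)^2=0, (5-5)^2=0, (2-8)^2=36
sum(d^2) = 72.
Step 3: rho = 1 - 6*72 / (8*(8^2 - 1)) = 1 - 432/504 = 0.142857.
Step 4: Under H0, t = rho * sqrt((n-2)/(1-rho^2)) = 0.3536 ~ t(6).
Step 5: Two-sided p-value from the t-distribution with 6 df = 0.735765.
Step 6: alpha = 0.05. fail to reject H0.

rho = 0.1429, p = 0.735765, fail to reject H0 at alpha = 0.05.


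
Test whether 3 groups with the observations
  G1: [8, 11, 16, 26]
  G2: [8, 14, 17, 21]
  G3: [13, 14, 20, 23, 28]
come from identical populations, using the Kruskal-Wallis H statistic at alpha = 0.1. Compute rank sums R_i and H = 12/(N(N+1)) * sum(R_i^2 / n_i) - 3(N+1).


Step 1: Combine all N = 13 observations and assign midranks.
sorted (value, group, rank): (8,G1,1.5), (8,G2,1.5), (11,G1,3), (13,G3,4), (14,G2,5.5), (14,G3,5.5), (16,G1,7), (17,G2,8), (20,G3,9), (21,G2,10), (23,G3,11), (26,G1,12), (28,G3,13)
Step 2: Sum ranks within each group.
R_1 = 23.5 (n_1 = 4)
R_2 = 25 (n_2 = 4)
R_3 = 42.5 (n_3 = 5)
Step 3: H = 12/(N(N+1)) * sum(R_i^2/n_i) - 3(N+1)
     = 12/(13*14) * (23.5^2/4 + 25^2/4 + 42.5^2/5) - 3*14
     = 0.065934 * 655.562 - 42
     = 1.223901.
Step 4: Ties present; correction factor C = 1 - 12/(13^3 - 13) = 0.994505. Corrected H = 1.223901 / 0.994505 = 1.230663.
Step 5: Under H0, H ~ chi^2(2); p-value = 0.540462.
Step 6: alpha = 0.1. fail to reject H0.

H = 1.2307, df = 2, p = 0.540462, fail to reject H0.


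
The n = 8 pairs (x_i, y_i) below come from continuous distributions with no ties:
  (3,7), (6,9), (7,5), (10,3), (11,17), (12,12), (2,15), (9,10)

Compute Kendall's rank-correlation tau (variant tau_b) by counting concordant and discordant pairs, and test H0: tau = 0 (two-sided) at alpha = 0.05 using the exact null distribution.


Step 1: Enumerate the 28 unordered pairs (i,j) with i<j and classify each by sign(x_j-x_i) * sign(y_j-y_i).
  (1,2):dx=+3,dy=+2->C; (1,3):dx=+4,dy=-2->D; (1,4):dx=+7,dy=-4->D; (1,5):dx=+8,dy=+10->C
  (1,6):dx=+9,dy=+5->C; (1,7):dx=-1,dy=+8->D; (1,8):dx=+6,dy=+3->C; (2,3):dx=+1,dy=-4->D
  (2,4):dx=+4,dy=-6->D; (2,5):dx=+5,dy=+8->C; (2,6):dx=+6,dy=+3->C; (2,7):dx=-4,dy=+6->D
  (2,8):dx=+3,dy=+1->C; (3,4):dx=+3,dy=-2->D; (3,5):dx=+4,dy=+12->C; (3,6):dx=+5,dy=+7->C
  (3,7):dx=-5,dy=+10->D; (3,8):dx=+2,dy=+5->C; (4,5):dx=+1,dy=+14->C; (4,6):dx=+2,dy=+9->C
  (4,7):dx=-8,dy=+12->D; (4,8):dx=-1,dy=+7->D; (5,6):dx=+1,dy=-5->D; (5,7):dx=-9,dy=-2->C
  (5,8):dx=-2,dy=-7->C; (6,7):dx=-10,dy=+3->D; (6,8):dx=-3,dy=-2->C; (7,8):dx=+7,dy=-5->D
Step 2: C = 15, D = 13, total pairs = 28.
Step 3: tau = (C - D)/(n(n-1)/2) = (15 - 13)/28 = 0.071429.
Step 4: Exact two-sided p-value (enumerate n! = 40320 permutations of y under H0): p = 0.904861.
Step 5: alpha = 0.05. fail to reject H0.

tau_b = 0.0714 (C=15, D=13), p = 0.904861, fail to reject H0.


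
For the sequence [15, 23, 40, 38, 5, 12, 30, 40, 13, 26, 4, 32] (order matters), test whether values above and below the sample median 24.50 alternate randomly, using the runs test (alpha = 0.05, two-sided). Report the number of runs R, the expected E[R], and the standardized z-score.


Step 1: Compute median = 24.50; label A = above, B = below.
Labels in order: BBAABBAABABA  (n_A = 6, n_B = 6)
Step 2: Count runs R = 8.
Step 3: Under H0 (random ordering), E[R] = 2*n_A*n_B/(n_A+n_B) + 1 = 2*6*6/12 + 1 = 7.0000.
        Var[R] = 2*n_A*n_B*(2*n_A*n_B - n_A - n_B) / ((n_A+n_B)^2 * (n_A+n_B-1)) = 4320/1584 = 2.7273.
        SD[R] = 1.6514.
Step 4: Continuity-corrected z = (R - 0.5 - E[R]) / SD[R] = (8 - 0.5 - 7.0000) / 1.6514 = 0.3028.
Step 5: Two-sided p-value via normal approximation = 2*(1 - Phi(|z|)) = 0.762069.
Step 6: alpha = 0.05. fail to reject H0.

R = 8, z = 0.3028, p = 0.762069, fail to reject H0.


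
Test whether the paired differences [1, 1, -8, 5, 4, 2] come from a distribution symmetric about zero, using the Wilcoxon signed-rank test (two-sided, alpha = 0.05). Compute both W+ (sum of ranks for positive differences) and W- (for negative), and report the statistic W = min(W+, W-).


Step 1: Drop any zero differences (none here) and take |d_i|.
|d| = [1, 1, 8, 5, 4, 2]
Step 2: Midrank |d_i| (ties get averaged ranks).
ranks: |1|->1.5, |1|->1.5, |8|->6, |5|->5, |4|->4, |2|->3
Step 3: Attach original signs; sum ranks with positive sign and with negative sign.
W+ = 1.5 + 1.5 + 5 + 4 + 3 = 15
W- = 6 = 6
(Check: W+ + W- = 21 should equal n(n+1)/2 = 21.)
Step 4: Test statistic W = min(W+, W-) = 6.
Step 5: Ties in |d|, so use the tie-corrected normal approximation.
        E[W] = n(n+1)/4 = 6*7/4 = 10.5.
        Tie groups: |d|=1 (t=2); sum(t^3 - t) = 6.
        Var[W] = n(n+1)(2n+1)/24 - sum(t^3-t)/48 = 546/24 - 6/48 = 22.625.
        z = (W - E[W]) / sqrt(Var[W]) = (6 - 10.5) / 4.7566 = -0.9461.
        Two-sided p = 2*Phi(z) = 0.344118.
Step 6: alpha = 0.05. fail to reject H0.

W+ = 15, W- = 6, W = min = 6, p = 0.344118, fail to reject H0.


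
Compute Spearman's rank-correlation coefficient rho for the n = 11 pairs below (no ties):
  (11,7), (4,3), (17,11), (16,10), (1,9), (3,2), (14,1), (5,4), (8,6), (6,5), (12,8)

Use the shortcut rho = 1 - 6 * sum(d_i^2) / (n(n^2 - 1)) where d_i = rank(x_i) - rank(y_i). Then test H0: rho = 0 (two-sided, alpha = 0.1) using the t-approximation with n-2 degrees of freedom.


Step 1: Rank x and y separately (midranks; no ties here).
rank(x): 11->7, 4->3, 17->11, 16->10, 1->1, 3->2, 14->9, 5->4, 8->6, 6->5, 12->8
rank(y): 7->7, 3->3, 11->11, 10->10, 9->9, 2->2, 1->1, 4->4, 6->6, 5->5, 8->8
Step 2: d_i = R_x(i) - R_y(i); compute d_i^2.
  (7-7)^2=0, (3-3)^2=0, (11-11)^2=0, (10-10)^2=0, (1-9)^2=64, (2-2)^2=0, (9-1)^2=64, (4-4)^2=0, (6-6)^2=0, (5-5)^2=0, (8-8)^2=0
sum(d^2) = 128.
Step 3: rho = 1 - 6*128 / (11*(11^2 - 1)) = 1 - 768/1320 = 0.418182.
Step 4: Under H0, t = rho * sqrt((n-2)/(1-rho^2)) = 1.3811 ~ t(9).
Step 5: Two-sided p-value from the t-distribution with 9 df = 0.200570.
Step 6: alpha = 0.1. fail to reject H0.

rho = 0.4182, p = 0.200570, fail to reject H0 at alpha = 0.1.


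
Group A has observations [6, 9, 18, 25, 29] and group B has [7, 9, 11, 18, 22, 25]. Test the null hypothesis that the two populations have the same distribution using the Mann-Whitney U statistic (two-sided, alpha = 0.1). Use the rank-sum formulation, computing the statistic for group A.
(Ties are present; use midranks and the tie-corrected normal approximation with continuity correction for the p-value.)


Step 1: Combine and sort all 11 observations; assign midranks.
sorted (value, group): (6,X), (7,Y), (9,X), (9,Y), (11,Y), (18,X), (18,Y), (22,Y), (25,X), (25,Y), (29,X)
ranks: 6->1, 7->2, 9->3.5, 9->3.5, 11->5, 18->6.5, 18->6.5, 22->8, 25->9.5, 25->9.5, 29->11
Step 2: Rank sum for X: R1 = 1 + 3.5 + 6.5 + 9.5 + 11 = 31.5.
Step 3: U_X = R1 - n1(n1+1)/2 = 31.5 - 5*6/2 = 31.5 - 15 = 16.5.
       U_Y = n1*n2 - U_X = 30 - 16.5 = 13.5.
Step 4: Ties are present, so use the tie-corrected normal approximation (with continuity correction) for the p-value.
Step 5: p-value = 0.854145; compare to alpha = 0.1. fail to reject H0.

U_X = 16.5, p = 0.854145, fail to reject H0 at alpha = 0.1.


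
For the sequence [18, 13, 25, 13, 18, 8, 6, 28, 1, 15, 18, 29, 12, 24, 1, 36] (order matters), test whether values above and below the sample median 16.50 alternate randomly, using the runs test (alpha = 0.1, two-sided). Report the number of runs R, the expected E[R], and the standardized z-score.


Step 1: Compute median = 16.50; label A = above, B = below.
Labels in order: ABABABBABBAABABA  (n_A = 8, n_B = 8)
Step 2: Count runs R = 13.
Step 3: Under H0 (random ordering), E[R] = 2*n_A*n_B/(n_A+n_B) + 1 = 2*8*8/16 + 1 = 9.0000.
        Var[R] = 2*n_A*n_B*(2*n_A*n_B - n_A - n_B) / ((n_A+n_B)^2 * (n_A+n_B-1)) = 14336/3840 = 3.7333.
        SD[R] = 1.9322.
Step 4: Continuity-corrected z = (R - 0.5 - E[R]) / SD[R] = (13 - 0.5 - 9.0000) / 1.9322 = 1.8114.
Step 5: Two-sided p-value via normal approximation = 2*(1 - Phi(|z|)) = 0.070076.
Step 6: alpha = 0.1. reject H0.

R = 13, z = 1.8114, p = 0.070076, reject H0.


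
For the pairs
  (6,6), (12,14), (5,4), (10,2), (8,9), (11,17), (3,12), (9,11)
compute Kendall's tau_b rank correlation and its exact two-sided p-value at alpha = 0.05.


Step 1: Enumerate the 28 unordered pairs (i,j) with i<j and classify each by sign(x_j-x_i) * sign(y_j-y_i).
  (1,2):dx=+6,dy=+8->C; (1,3):dx=-1,dy=-2->C; (1,4):dx=+4,dy=-4->D; (1,5):dx=+2,dy=+3->C
  (1,6):dx=+5,dy=+11->C; (1,7):dx=-3,dy=+6->D; (1,8):dx=+3,dy=+5->C; (2,3):dx=-7,dy=-10->C
  (2,4):dx=-2,dy=-12->C; (2,5):dx=-4,dy=-5->C; (2,6):dx=-1,dy=+3->D; (2,7):dx=-9,dy=-2->C
  (2,8):dx=-3,dy=-3->C; (3,4):dx=+5,dy=-2->D; (3,5):dx=+3,dy=+5->C; (3,6):dx=+6,dy=+13->C
  (3,7):dx=-2,dy=+8->D; (3,8):dx=+4,dy=+7->C; (4,5):dx=-2,dy=+7->D; (4,6):dx=+1,dy=+15->C
  (4,7):dx=-7,dy=+10->D; (4,8):dx=-1,dy=+9->D; (5,6):dx=+3,dy=+8->C; (5,7):dx=-5,dy=+3->D
  (5,8):dx=+1,dy=+2->C; (6,7):dx=-8,dy=-5->C; (6,8):dx=-2,dy=-6->C; (7,8):dx=+6,dy=-1->D
Step 2: C = 18, D = 10, total pairs = 28.
Step 3: tau = (C - D)/(n(n-1)/2) = (18 - 10)/28 = 0.285714.
Step 4: Exact two-sided p-value (enumerate n! = 40320 permutations of y under H0): p = 0.398760.
Step 5: alpha = 0.05. fail to reject H0.

tau_b = 0.2857 (C=18, D=10), p = 0.398760, fail to reject H0.


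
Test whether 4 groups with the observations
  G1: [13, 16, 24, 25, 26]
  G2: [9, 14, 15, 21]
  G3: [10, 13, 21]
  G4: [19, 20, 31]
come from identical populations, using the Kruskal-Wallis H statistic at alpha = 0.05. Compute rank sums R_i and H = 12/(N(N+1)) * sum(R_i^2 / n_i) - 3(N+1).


Step 1: Combine all N = 15 observations and assign midranks.
sorted (value, group, rank): (9,G2,1), (10,G3,2), (13,G1,3.5), (13,G3,3.5), (14,G2,5), (15,G2,6), (16,G1,7), (19,G4,8), (20,G4,9), (21,G2,10.5), (21,G3,10.5), (24,G1,12), (25,G1,13), (26,G1,14), (31,G4,15)
Step 2: Sum ranks within each group.
R_1 = 49.5 (n_1 = 5)
R_2 = 22.5 (n_2 = 4)
R_3 = 16 (n_3 = 3)
R_4 = 32 (n_4 = 3)
Step 3: H = 12/(N(N+1)) * sum(R_i^2/n_i) - 3(N+1)
     = 12/(15*16) * (49.5^2/5 + 22.5^2/4 + 16^2/3 + 32^2/3) - 3*16
     = 0.050000 * 1043.28 - 48
     = 4.163958.
Step 4: Ties present; correction factor C = 1 - 12/(15^3 - 15) = 0.996429. Corrected H = 4.163958 / 0.996429 = 4.178883.
Step 5: Under H0, H ~ chi^2(3); p-value = 0.242785.
Step 6: alpha = 0.05. fail to reject H0.

H = 4.1789, df = 3, p = 0.242785, fail to reject H0.


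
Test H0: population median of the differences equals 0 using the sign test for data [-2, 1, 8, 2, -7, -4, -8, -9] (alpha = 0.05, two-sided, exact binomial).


Step 1: Discard zero differences. Original n = 8; n_eff = number of nonzero differences = 8.
Nonzero differences (with sign): -2, +1, +8, +2, -7, -4, -8, -9
Step 2: Count signs: positive = 3, negative = 5.
Step 3: Under H0: P(positive) = 0.5, so the number of positives S ~ Bin(8, 0.5).
Step 4: Two-sided exact p-value = sum of Bin(8,0.5) probabilities at or below the observed probability = 0.726562.
Step 5: alpha = 0.05. fail to reject H0.

n_eff = 8, pos = 3, neg = 5, p = 0.726562, fail to reject H0.


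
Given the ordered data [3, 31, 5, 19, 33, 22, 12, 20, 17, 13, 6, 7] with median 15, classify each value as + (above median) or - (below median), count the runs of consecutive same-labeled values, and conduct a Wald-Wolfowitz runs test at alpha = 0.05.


Step 1: Compute median = 15; label A = above, B = below.
Labels in order: BABAAABAABBB  (n_A = 6, n_B = 6)
Step 2: Count runs R = 7.
Step 3: Under H0 (random ordering), E[R] = 2*n_A*n_B/(n_A+n_B) + 1 = 2*6*6/12 + 1 = 7.0000.
        Var[R] = 2*n_A*n_B*(2*n_A*n_B - n_A - n_B) / ((n_A+n_B)^2 * (n_A+n_B-1)) = 4320/1584 = 2.7273.
        SD[R] = 1.6514.
Step 4: R = E[R], so z = 0 with no continuity correction.
Step 5: Two-sided p-value via normal approximation = 2*(1 - Phi(|z|)) = 1.000000.
Step 6: alpha = 0.05. fail to reject H0.

R = 7, z = 0.0000, p = 1.000000, fail to reject H0.


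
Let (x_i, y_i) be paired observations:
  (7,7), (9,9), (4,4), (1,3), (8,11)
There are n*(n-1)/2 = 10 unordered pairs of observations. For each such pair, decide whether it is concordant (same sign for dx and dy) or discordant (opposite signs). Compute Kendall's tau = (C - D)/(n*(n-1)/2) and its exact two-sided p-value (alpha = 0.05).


Step 1: Enumerate the 10 unordered pairs (i,j) with i<j and classify each by sign(x_j-x_i) * sign(y_j-y_i).
  (1,2):dx=+2,dy=+2->C; (1,3):dx=-3,dy=-3->C; (1,4):dx=-6,dy=-4->C; (1,5):dx=+1,dy=+4->C
  (2,3):dx=-5,dy=-5->C; (2,4):dx=-8,dy=-6->C; (2,5):dx=-1,dy=+2->D; (3,4):dx=-3,dy=-1->C
  (3,5):dx=+4,dy=+7->C; (4,5):dx=+7,dy=+8->C
Step 2: C = 9, D = 1, total pairs = 10.
Step 3: tau = (C - D)/(n(n-1)/2) = (9 - 1)/10 = 0.800000.
Step 4: Exact two-sided p-value (enumerate n! = 120 permutations of y under H0): p = 0.083333.
Step 5: alpha = 0.05. fail to reject H0.

tau_b = 0.8000 (C=9, D=1), p = 0.083333, fail to reject H0.


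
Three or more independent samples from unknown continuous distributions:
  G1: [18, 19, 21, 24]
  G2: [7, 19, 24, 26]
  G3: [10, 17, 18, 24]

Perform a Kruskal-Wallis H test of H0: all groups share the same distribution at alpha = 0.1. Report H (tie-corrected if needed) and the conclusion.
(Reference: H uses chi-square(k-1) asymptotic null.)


Step 1: Combine all N = 12 observations and assign midranks.
sorted (value, group, rank): (7,G2,1), (10,G3,2), (17,G3,3), (18,G1,4.5), (18,G3,4.5), (19,G1,6.5), (19,G2,6.5), (21,G1,8), (24,G1,10), (24,G2,10), (24,G3,10), (26,G2,12)
Step 2: Sum ranks within each group.
R_1 = 29 (n_1 = 4)
R_2 = 29.5 (n_2 = 4)
R_3 = 19.5 (n_3 = 4)
Step 3: H = 12/(N(N+1)) * sum(R_i^2/n_i) - 3(N+1)
     = 12/(12*13) * (29^2/4 + 29.5^2/4 + 19.5^2/4) - 3*13
     = 0.076923 * 522.875 - 39
     = 1.221154.
Step 4: Ties present; correction factor C = 1 - 36/(12^3 - 12) = 0.979021. Corrected H = 1.221154 / 0.979021 = 1.247321.
Step 5: Under H0, H ~ chi^2(2); p-value = 0.535979.
Step 6: alpha = 0.1. fail to reject H0.

H = 1.2473, df = 2, p = 0.535979, fail to reject H0.


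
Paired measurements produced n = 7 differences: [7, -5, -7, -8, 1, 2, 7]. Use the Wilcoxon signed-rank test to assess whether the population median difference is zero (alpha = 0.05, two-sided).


Step 1: Drop any zero differences (none here) and take |d_i|.
|d| = [7, 5, 7, 8, 1, 2, 7]
Step 2: Midrank |d_i| (ties get averaged ranks).
ranks: |7|->5, |5|->3, |7|->5, |8|->7, |1|->1, |2|->2, |7|->5
Step 3: Attach original signs; sum ranks with positive sign and with negative sign.
W+ = 5 + 1 + 2 + 5 = 13
W- = 3 + 5 + 7 = 15
(Check: W+ + W- = 28 should equal n(n+1)/2 = 28.)
Step 4: Test statistic W = min(W+, W-) = 13.
Step 5: Ties in |d|, so use the tie-corrected normal approximation.
        E[W] = n(n+1)/4 = 7*8/4 = 14.
        Tie groups: |d|=7 (t=3); sum(t^3 - t) = 24.
        Var[W] = n(n+1)(2n+1)/24 - sum(t^3-t)/48 = 840/24 - 24/48 = 34.5.
        z = (W - E[W]) / sqrt(Var[W]) = (13 - 14) / 5.8737 = -0.1703.
        Two-sided p = 2*Phi(z) = 0.864813.
Step 6: alpha = 0.05. fail to reject H0.

W+ = 13, W- = 15, W = min = 13, p = 0.864813, fail to reject H0.
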